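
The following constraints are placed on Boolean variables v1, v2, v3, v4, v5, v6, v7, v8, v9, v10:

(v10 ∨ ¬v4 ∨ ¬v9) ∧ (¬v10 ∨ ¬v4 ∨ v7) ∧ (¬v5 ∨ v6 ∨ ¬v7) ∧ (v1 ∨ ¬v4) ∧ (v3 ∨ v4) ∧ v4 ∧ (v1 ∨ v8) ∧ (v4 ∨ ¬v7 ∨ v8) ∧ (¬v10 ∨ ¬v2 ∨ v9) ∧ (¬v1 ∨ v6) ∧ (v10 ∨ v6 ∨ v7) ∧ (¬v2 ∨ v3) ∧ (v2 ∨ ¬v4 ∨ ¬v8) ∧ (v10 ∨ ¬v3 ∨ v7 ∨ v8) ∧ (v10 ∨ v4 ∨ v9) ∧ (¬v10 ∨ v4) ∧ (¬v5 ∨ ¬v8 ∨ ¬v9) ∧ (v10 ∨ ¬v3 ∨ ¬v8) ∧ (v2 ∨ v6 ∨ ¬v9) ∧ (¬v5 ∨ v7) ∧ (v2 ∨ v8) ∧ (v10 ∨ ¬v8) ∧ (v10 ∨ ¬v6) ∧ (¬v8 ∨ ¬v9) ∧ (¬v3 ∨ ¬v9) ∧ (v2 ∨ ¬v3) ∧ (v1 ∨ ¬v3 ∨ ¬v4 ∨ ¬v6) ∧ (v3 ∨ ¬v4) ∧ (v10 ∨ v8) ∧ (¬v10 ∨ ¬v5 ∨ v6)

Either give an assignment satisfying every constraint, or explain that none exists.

The formula is unsatisfiable.

Case v4 = True:
  (v1 ∨ ¬v4) forces v1 = True.
  (¬v1 ∨ v6) forces v6 = True.
  (v10 ∨ ¬v6) forces v10 = True.
  (¬v10 ∨ ¬v4 ∨ v7) forces v7 = True.
  (v3 ∨ ¬v4) forces v3 = True.
  (¬v3 ∨ ¬v9) forces v9 = False.
  (¬v10 ∨ ¬v2 ∨ v9) forces v2 = False.
  Clause (v2 ∨ ¬v3) is falsified — contradiction.
Case v4 = False:
  Clause (v4) is falsified — contradiction.
Both cases fail, so the formula is unsatisfiable.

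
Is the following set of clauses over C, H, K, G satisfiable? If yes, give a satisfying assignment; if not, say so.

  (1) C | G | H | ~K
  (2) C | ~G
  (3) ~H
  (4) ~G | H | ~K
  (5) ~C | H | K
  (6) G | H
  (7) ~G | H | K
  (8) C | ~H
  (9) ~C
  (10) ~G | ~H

Case C = True:
  Clause (~C) is falsified — contradiction.
Case C = False:
  (C | ~G) forces G = False.
  (~H) forces H = False.
  Clause (G | H) is falsified — contradiction.
Both cases fail, so the formula is unsatisfiable.

No satisfying assignment exists.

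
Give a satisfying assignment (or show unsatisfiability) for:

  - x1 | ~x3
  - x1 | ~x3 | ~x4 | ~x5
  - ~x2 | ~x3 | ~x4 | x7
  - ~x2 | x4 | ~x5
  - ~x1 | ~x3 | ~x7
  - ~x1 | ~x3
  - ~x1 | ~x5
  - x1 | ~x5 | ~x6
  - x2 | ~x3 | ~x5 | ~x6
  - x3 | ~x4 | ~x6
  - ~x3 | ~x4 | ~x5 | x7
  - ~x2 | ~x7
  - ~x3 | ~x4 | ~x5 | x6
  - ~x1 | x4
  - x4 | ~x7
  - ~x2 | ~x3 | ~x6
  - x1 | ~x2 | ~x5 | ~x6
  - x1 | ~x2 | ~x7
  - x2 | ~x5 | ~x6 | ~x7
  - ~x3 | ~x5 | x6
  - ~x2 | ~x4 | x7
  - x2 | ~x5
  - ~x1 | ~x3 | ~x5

Set x1 = False.
  then (x1 | ~x3) forces x3 = False.
Set x2 = False.
  then (x2 | ~x5) forces x5 = False.
Set x4 = True.
  then (x3 | ~x4 | ~x6) forces x6 = False.
Set x7 = False.
All clauses satisfied.

x1: False, x2: False, x3: False, x4: True, x5: False, x6: False, x7: False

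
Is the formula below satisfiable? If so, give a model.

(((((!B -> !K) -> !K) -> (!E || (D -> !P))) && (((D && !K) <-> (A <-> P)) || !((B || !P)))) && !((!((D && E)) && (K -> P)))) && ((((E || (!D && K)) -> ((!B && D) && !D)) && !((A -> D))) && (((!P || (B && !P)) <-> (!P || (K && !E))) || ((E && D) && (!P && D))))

Case D = True: the conjunct !((A -> D)) becomes !((A -> True)) = False.
Case D = False: the formula simplifies to ((!((A <-> P)) || !((B || !P))) && !((K -> P))) && ((!((E || K)) && !(!A)) && ((!P || (B && !P)) <-> (!P || (K && !E)))).
  K = True: the conjunct !((E || K)) becomes !((E || True)) = False.
  K = False: the conjunct !((K -> P)) becomes !((False -> P)) = False.
Both cases fail — unsatisfiable.

UNSATISFIABLE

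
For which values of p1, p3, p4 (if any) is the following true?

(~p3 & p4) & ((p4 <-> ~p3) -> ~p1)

p1: False, p3: False, p4: True

  ~p3 & p4 = True
    ~p3 = True
  (p4 <-> ~p3) -> ~p1 = True
    p4 <-> ~p3 = True
      ~p3 = True
    ~p1 = True
Both conjuncts True, so the formula holds.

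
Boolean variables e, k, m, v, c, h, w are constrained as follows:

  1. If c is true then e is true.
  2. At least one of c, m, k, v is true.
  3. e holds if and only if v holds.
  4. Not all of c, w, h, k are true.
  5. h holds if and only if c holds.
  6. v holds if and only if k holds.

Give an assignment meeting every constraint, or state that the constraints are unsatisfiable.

e: True, k: True, m: True, v: True, c: True, h: True, w: False

  (1) c=T ⇒ e: T ✓
  (2) {c, m, k, v}: 4 true — at least one ✓
  (3) e=T, v=T — same ✓
  (4) {c, w, h, k}: 3/4 true — not all ✓
  (5) h=T, c=T — same ✓
  (6) v=T, k=T — same ✓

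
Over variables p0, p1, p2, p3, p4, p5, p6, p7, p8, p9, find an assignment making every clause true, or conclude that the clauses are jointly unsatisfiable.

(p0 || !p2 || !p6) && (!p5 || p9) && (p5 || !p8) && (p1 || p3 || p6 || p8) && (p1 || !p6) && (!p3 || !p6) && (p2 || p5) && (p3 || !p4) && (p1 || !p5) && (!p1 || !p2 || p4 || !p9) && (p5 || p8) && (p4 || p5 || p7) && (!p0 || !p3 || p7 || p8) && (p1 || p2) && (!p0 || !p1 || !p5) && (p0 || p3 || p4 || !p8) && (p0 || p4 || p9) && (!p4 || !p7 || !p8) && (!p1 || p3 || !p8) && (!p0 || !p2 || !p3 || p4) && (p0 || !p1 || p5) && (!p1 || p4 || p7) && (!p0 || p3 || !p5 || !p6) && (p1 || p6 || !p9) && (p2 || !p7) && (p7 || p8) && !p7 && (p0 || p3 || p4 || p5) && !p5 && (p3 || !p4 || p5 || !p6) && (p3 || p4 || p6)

UNSATISFIABLE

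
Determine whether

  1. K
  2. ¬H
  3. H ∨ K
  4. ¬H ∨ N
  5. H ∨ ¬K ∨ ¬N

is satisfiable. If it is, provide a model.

Unit clause (K) forces K = True.
Unit clause (¬H) forces H = False.
In (H ∨ ¬K ∨ ¬N) only ¬N is left, so N = False.
Check each clause:
  (K): K holds.
  (¬H): ¬H holds.
  (H ∨ K): K holds.
  (¬H ∨ N): ¬H holds.
  (H ∨ ¬K ∨ ¬N): ¬N holds.
All clauses satisfied.

N = False, H = False, K = True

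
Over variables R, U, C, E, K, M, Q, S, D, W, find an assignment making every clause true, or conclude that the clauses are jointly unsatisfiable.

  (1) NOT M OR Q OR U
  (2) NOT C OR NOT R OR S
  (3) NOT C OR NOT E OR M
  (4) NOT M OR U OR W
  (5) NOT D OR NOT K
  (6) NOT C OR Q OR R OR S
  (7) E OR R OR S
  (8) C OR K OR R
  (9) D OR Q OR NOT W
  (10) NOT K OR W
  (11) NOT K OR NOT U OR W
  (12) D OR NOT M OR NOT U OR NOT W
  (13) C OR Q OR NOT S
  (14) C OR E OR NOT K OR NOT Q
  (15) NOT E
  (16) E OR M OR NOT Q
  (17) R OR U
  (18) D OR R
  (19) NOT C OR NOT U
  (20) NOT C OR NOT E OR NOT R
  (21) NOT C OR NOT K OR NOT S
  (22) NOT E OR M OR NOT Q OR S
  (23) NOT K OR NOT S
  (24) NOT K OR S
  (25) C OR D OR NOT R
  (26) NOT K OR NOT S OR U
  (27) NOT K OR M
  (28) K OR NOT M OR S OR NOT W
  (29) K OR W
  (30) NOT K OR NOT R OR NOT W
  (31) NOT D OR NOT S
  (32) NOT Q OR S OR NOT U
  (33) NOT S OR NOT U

Unit clause (NOT E) forces E = False.
Try R = False:
  (E OR R OR S) forces S = True.
  (R OR U) forces U = True.
  clause (NOT S OR NOT U) is falsified — backtrack.
So R = True.
Set U = False.
Set C = True.
  then (NOT C OR NOT R OR S) forces S = True.
  then (NOT C OR NOT K OR NOT S) forces K = False.
  then (K OR W) forces W = True.
  then (NOT D OR NOT S) forces D = False.
  then (D OR Q OR NOT W) forces Q = True.
  then (E OR M OR NOT Q) forces M = True.
All clauses satisfied.

R = True; U = False; C = True; E = False; K = False; M = True; Q = True; S = True; D = False; W = True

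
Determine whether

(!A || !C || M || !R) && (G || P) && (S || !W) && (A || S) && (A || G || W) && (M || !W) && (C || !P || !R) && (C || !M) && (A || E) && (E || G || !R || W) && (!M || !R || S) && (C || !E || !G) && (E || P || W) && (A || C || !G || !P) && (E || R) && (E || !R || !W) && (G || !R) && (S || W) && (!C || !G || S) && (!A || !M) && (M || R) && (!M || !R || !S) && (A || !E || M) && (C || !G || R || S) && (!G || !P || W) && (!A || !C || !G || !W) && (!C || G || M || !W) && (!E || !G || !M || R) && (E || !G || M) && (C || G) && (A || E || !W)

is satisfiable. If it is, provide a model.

S = True; C = True; A = False; W = True; G = False; M = True; P = True; E = True; R = False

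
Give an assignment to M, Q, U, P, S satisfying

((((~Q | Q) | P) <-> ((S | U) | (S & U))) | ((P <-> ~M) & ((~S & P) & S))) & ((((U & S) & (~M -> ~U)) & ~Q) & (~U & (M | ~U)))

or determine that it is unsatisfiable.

Case U = True: the conjunct ~U is False.
Case U = False: the conjunct U is False.
Both cases fail — unsatisfiable.

The formula is unsatisfiable.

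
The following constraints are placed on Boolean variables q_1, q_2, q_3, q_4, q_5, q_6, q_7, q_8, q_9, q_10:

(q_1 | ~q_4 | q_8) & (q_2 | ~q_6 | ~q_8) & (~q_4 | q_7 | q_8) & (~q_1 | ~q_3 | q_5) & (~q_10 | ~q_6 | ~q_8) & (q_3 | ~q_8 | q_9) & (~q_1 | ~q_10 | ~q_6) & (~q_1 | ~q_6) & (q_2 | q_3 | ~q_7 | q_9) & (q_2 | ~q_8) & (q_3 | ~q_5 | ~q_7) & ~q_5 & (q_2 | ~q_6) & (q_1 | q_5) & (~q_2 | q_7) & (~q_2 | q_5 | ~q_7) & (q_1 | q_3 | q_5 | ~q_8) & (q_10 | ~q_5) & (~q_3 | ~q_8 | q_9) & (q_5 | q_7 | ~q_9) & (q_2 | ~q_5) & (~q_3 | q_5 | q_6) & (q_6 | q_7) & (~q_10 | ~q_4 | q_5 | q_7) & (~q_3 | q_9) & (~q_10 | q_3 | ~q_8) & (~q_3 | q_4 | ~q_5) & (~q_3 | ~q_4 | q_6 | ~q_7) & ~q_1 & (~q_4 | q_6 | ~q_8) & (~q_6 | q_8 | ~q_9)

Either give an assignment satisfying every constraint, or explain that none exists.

Unsatisfiable — no assignment works.

Case q_1 = True:
  Clause (~q_1) is falsified — contradiction.
Case q_1 = False:
  (~q_5) forces q_5 = False.
  Clause (q_1 | q_5) is falsified — contradiction.
Both cases fail, so the formula is unsatisfiable.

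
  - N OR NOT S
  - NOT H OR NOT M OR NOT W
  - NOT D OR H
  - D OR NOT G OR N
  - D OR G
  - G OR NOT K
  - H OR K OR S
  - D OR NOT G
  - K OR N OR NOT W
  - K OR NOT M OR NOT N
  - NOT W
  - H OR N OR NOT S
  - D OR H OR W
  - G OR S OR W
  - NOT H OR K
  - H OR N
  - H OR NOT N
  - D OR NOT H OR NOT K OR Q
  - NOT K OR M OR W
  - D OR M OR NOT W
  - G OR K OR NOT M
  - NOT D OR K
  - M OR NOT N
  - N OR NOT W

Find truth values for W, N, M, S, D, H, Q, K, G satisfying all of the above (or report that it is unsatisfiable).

Unit clause (NOT W) forces W = False.
Set N = False.
  then (N OR NOT S) forces S = False.
  then (G OR S OR W) forces G = True.
  then (H OR N) forces H = True.
  then (D OR NOT G OR N) forces D = True.
  then (NOT H OR K) forces K = True.
  then (NOT K OR M OR W) forces M = True.
Set Q = False.
All clauses satisfied.

W=F; N=F; M=T; S=F; D=T; H=T; Q=F; K=T; G=T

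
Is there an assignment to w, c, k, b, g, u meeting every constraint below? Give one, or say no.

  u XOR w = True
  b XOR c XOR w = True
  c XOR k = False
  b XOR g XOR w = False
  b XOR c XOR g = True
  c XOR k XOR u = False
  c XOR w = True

w = True, c = False, k = False, b = False, g = True, u = False

u XOR w = F XOR T = True ✓
b XOR c XOR w = F XOR F XOR T = True ✓
c XOR k = F XOR F = False ✓
b XOR g XOR w = F XOR T XOR T = False ✓
b XOR c XOR g = F XOR F XOR T = True ✓
c XOR k XOR u = F XOR F XOR F = False ✓
c XOR w = F XOR T = True ✓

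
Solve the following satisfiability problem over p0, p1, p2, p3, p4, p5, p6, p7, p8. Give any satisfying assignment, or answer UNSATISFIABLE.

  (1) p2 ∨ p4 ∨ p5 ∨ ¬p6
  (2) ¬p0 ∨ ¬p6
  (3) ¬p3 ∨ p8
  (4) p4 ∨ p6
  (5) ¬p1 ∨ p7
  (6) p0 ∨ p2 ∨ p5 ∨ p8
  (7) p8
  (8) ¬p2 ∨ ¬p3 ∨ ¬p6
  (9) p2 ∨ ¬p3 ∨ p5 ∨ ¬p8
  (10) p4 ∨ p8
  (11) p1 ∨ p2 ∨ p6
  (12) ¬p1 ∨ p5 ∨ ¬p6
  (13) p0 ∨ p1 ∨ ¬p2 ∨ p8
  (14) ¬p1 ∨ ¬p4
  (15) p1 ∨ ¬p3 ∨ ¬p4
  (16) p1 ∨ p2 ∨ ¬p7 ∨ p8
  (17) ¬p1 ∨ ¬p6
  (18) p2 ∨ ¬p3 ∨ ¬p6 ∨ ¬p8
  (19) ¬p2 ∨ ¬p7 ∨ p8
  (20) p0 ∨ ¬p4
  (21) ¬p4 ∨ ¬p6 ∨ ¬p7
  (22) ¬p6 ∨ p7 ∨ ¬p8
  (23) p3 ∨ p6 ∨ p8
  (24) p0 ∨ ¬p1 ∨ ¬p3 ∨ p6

p0=F; p1=F; p2=F; p3=F; p4=F; p5=T; p6=T; p7=T; p8=T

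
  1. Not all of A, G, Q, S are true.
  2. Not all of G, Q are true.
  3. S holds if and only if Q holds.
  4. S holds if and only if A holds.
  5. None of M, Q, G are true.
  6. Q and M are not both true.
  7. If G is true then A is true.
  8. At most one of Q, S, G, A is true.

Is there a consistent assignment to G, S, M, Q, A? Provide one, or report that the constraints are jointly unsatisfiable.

G = False; S = False; M = False; Q = False; A = False

  (1) {A, G, Q, S}: 0/4 true — not all ✓
  (2) {G, Q}: 0/2 true — not all ✓
  (3) S=F, Q=F — same ✓
  (4) S=F, A=F — same ✓
  (5) {M, Q, G}: 0 true — none ✓
  (6) Q=F, M=F — not both ✓
  (7) G=F ⇒ A: vacuous ✓
  (8) {Q, S, G, A}: 0 true — at most one ✓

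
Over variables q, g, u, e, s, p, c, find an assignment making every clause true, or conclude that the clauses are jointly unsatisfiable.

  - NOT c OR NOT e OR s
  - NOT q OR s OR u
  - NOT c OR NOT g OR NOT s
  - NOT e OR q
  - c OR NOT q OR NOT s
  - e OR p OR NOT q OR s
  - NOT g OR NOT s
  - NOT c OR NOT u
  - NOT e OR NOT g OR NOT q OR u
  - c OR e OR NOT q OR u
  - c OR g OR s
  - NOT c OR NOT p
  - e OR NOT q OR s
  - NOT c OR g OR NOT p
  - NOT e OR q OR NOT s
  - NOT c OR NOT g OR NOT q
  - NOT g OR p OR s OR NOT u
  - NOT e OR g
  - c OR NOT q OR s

Set q = True.
Try g = True:
  (NOT g OR NOT s) forces s = False.
  (NOT q OR s OR u) forces u = True.
  (NOT c OR NOT u) forces c = False.
  clause (c OR NOT q OR s) is falsified — backtrack.
So g = False.
  then (NOT e OR g) forces e = False.
  then (e OR NOT q OR s) forces s = True.
  then (c OR NOT q OR NOT s) forces c = True.
  then (NOT c OR NOT u) forces u = False.
  then (NOT c OR NOT p) forces p = False.
All clauses satisfied.

q = True; g = False; u = False; e = False; s = True; p = False; c = True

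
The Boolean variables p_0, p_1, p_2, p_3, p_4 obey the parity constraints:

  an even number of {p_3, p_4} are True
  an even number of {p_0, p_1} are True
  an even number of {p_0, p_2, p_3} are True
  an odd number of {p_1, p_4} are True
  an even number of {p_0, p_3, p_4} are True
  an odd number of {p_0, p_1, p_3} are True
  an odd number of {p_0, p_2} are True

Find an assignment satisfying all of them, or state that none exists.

p_0: False, p_1: False, p_2: True, p_3: True, p_4: True

{p_3, p_4}: 2 true → even ✓
{p_0, p_1}: 0 true → even ✓
{p_0, p_2, p_3}: 2 true → even ✓
{p_1, p_4}: 1 true → odd ✓
{p_0, p_3, p_4}: 2 true → even ✓
{p_0, p_1, p_3}: 1 true → odd ✓
{p_0, p_2}: 1 true → odd ✓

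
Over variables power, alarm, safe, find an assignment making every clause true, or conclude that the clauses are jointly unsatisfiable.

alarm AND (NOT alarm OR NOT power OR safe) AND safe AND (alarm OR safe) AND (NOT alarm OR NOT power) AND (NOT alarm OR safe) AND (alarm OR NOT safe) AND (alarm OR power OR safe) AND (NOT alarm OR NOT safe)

Unsatisfiable

Case alarm = True:
  (safe) forces safe = True.
  Clause (NOT alarm OR NOT safe) is falsified — contradiction.
Case alarm = False:
  Clause (alarm) is falsified — contradiction.
Both cases fail, so the formula is unsatisfiable.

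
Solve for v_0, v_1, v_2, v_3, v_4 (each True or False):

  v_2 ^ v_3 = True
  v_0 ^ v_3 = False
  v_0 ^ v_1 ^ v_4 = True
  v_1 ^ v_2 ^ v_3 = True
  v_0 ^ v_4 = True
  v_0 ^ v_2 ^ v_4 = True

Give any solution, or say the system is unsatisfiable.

v_0 = True; v_1 = False; v_2 = False; v_3 = True; v_4 = False

v_2 ^ v_3 = F ^ T = True ✓
v_0 ^ v_3 = T ^ T = False ✓
v_0 ^ v_1 ^ v_4 = T ^ F ^ F = True ✓
v_1 ^ v_2 ^ v_3 = F ^ F ^ T = True ✓
v_0 ^ v_4 = T ^ F = True ✓
v_0 ^ v_2 ^ v_4 = T ^ F ^ F = True ✓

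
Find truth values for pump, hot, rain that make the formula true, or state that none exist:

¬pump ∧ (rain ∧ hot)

pump=F, hot=T, rain=T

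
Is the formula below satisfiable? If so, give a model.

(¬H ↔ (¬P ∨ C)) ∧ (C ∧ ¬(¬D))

P=F, D=T, H=F, C=T

  ¬H ↔ (¬P ∨ C) = True
    ¬H = True
    ¬P ∨ C = True
      ¬P = True
  C ∧ ¬(¬D) = True
    ¬(¬D) = True
      ¬D = False
Both conjuncts True, so the formula holds.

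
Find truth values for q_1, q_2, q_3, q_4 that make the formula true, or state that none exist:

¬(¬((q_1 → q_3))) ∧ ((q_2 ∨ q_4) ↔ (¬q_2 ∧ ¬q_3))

q_1=T, q_2=F, q_3=T, q_4=F

  ¬(¬((q_1 → q_3))) = True
    ¬((q_1 → q_3)) = False
      q_1 → q_3 = True
  (q_2 ∨ q_4) ↔ (¬q_2 ∧ ¬q_3) = True
    q_2 ∨ q_4 = False
    ¬q_2 ∧ ¬q_3 = False
      ¬q_2 = True
      ¬q_3 = False
Both conjuncts True, so the formula holds.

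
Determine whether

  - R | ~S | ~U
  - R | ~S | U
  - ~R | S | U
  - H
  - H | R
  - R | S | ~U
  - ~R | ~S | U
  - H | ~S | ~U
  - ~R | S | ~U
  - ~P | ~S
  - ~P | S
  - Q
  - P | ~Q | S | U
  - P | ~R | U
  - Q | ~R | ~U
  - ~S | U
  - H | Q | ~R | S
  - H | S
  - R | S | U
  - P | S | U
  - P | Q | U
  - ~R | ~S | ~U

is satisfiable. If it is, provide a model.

Case S = True:
  (H) forces H = True.
  (~P | ~S) forces P = False.
  (Q) forces Q = True.
  (~S | U) forces U = True.
  (R | ~S | ~U) forces R = True.
  Clause (~R | ~S | ~U) is falsified — contradiction.
Case S = False:
  (H) forces H = True.
  (~P | S) forces P = False.
  (Q) forces Q = True.
  (P | ~Q | S | U) forces U = True.
  (R | S | ~U) forces R = True.
  Clause (~R | S | ~U) is falsified — contradiction.
Both cases fail, so the formula is unsatisfiable.

The formula is unsatisfiable.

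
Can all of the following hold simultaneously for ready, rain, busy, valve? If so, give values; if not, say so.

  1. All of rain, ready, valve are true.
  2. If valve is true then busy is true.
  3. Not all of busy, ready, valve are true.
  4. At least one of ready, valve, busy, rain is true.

No satisfying assignment exists.

Case ready = True:
  (1) forces rain = True.
  (1) forces valve = True.
  (2) with valve=T forces busy = True.
  Constraint (3) is violated (busy=T, ready=T, valve=T) — contradiction.
Case ready = False:
  Constraint (1) is violated (ready=F) — contradiction.
Both cases fail — unsatisfiable.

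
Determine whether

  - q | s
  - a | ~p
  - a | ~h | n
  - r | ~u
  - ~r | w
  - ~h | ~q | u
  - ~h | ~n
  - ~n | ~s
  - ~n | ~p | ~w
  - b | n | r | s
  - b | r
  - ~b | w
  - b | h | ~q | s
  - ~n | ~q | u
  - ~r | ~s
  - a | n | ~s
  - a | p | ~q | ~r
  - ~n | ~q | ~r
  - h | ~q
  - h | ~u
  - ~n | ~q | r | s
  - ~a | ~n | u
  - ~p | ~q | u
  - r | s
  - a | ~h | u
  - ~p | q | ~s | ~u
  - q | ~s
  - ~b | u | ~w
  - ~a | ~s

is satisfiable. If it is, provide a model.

n = False; p = True; q = True; r = True; w = True; h = True; b = False; s = False; u = True; a = True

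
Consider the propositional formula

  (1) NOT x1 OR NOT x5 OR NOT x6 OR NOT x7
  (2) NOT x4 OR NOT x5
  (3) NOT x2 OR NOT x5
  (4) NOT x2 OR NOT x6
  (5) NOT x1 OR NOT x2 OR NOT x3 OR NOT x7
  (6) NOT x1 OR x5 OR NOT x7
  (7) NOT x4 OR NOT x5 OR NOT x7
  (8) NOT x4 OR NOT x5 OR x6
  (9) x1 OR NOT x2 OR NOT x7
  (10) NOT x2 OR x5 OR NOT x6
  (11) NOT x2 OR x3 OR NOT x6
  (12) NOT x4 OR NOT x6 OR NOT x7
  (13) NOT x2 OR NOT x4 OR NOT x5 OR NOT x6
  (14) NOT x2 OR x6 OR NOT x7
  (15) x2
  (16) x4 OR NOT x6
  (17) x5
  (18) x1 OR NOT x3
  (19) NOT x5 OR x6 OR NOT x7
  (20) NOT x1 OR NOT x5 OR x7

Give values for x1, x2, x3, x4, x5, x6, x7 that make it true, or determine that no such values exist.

Unsatisfiable

Case x2 = True:
  (NOT x2 OR NOT x5) forces x5 = False.
  Clause (x5) is falsified — contradiction.
Case x2 = False:
  Clause (x2) is falsified — contradiction.
Both cases fail, so the formula is unsatisfiable.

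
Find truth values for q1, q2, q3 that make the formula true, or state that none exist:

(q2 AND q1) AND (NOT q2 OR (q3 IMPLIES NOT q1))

q1=T, q2=T, q3=F

  q2 AND q1 = True
  NOT q2 OR (q3 IMPLIES NOT q1) = True
    NOT q2 = False
    q3 IMPLIES NOT q1 = True
      NOT q1 = False
Both conjuncts True, so the formula holds.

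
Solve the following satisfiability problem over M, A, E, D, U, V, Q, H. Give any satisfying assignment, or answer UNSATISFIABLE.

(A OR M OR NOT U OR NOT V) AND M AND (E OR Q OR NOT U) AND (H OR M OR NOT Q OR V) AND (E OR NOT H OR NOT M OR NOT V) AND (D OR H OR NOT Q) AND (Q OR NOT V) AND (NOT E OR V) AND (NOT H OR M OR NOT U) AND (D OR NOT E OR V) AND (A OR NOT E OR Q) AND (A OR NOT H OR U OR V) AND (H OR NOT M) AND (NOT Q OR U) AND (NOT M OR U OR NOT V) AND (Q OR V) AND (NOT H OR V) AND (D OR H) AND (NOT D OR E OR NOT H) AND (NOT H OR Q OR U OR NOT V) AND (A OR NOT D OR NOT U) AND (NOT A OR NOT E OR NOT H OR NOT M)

Unit clause (M) forces M = True.
In (H OR NOT M) only H is left, so H = True.
In (NOT H OR V) only V is left, so V = True.
In (E OR NOT H OR NOT M OR NOT V) only E is left, so E = True.
In (Q OR NOT V) only Q is left, so Q = True.
In (NOT Q OR U) only U is left, so U = True.
In (NOT A OR NOT E OR NOT H OR NOT M) only NOT A is left, so A = False.
In (A OR NOT D OR NOT U) only NOT D is left, so D = False.
All clauses satisfied.

M = True, A = False, E = True, D = False, U = True, V = True, Q = True, H = True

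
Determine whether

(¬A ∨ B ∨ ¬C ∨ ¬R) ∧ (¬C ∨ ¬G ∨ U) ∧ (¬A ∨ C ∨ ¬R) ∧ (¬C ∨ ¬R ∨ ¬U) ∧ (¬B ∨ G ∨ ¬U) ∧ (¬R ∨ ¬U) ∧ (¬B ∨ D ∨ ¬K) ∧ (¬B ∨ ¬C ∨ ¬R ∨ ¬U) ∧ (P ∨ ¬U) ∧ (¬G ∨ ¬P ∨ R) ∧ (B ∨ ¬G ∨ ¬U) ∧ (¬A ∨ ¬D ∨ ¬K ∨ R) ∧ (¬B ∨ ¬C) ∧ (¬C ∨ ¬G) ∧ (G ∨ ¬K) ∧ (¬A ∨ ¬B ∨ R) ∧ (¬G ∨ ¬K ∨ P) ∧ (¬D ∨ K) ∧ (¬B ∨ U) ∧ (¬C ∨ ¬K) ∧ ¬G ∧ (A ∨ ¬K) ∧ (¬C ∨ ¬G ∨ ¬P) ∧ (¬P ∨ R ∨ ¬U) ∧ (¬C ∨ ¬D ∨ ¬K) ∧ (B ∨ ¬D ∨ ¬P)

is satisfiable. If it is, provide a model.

R = False; K = False; C = False; A = True; G = False; U = False; P = True; B = False; D = False

Unit clause (¬G) forces G = False.
In (G ∨ ¬K) only ¬K is left, so K = False.
In (¬D ∨ K) only ¬D is left, so D = False.
Set R = False.
Set C = False.
Set A = True.
  then (¬A ∨ ¬B ∨ R) forces B = False.
Set U = False.
Set P = True.
All clauses satisfied.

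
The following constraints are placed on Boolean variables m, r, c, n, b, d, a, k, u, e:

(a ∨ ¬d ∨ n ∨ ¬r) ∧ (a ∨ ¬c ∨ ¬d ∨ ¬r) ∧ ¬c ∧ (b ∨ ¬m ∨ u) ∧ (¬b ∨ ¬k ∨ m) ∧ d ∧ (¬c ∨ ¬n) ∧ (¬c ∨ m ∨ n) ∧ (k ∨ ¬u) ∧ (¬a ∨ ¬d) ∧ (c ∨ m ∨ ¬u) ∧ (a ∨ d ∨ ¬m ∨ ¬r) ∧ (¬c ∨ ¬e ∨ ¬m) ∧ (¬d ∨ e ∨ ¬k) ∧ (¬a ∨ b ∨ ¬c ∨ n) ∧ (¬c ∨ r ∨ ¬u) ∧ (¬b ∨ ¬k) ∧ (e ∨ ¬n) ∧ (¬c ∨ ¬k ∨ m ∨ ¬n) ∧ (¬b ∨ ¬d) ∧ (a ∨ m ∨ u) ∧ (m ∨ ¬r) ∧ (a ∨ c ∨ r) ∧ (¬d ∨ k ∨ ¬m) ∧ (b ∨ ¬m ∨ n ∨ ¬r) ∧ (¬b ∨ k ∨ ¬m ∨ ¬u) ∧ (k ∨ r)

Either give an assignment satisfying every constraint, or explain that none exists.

m: True; r: True; c: False; n: True; b: False; d: True; a: False; k: True; u: True; e: True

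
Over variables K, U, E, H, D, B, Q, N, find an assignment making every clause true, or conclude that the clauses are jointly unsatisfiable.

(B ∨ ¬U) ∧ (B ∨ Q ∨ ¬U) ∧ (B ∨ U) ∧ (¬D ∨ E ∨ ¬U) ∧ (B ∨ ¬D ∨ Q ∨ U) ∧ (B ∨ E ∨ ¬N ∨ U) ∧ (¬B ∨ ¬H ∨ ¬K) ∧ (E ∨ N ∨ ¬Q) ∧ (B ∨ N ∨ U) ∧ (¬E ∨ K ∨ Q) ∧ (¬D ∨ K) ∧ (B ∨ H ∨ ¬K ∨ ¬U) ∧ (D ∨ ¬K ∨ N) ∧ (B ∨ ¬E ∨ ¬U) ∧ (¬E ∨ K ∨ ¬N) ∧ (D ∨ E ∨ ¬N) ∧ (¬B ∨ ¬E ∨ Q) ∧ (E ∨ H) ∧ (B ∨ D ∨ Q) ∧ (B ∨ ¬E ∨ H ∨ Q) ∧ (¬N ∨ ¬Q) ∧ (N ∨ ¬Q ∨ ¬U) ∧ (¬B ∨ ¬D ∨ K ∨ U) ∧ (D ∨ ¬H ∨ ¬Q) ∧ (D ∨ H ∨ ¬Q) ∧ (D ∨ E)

K: True; U: False; E: True; H: False; D: True; B: True; Q: True; N: False

Set K = True.
Set U = False.
  then (B ∨ U) forces B = True.
  then (¬B ∨ ¬H ∨ ¬K) forces H = False.
  then (E ∨ H) forces E = True.
  then (¬B ∨ ¬E ∨ Q) forces Q = True.
  then (¬N ∨ ¬Q) forces N = False.
  then (D ∨ H ∨ ¬Q) forces D = True.
All clauses satisfied.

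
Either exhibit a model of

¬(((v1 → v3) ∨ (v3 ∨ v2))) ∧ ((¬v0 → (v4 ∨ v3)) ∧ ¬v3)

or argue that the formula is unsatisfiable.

v0 = True, v1 = True, v2 = False, v3 = False, v4 = False

  ¬(((v1 → v3) ∨ (v3 ∨ v2))) = True
    (v1 → v3) ∨ (v3 ∨ v2) = False
      v1 → v3 = False
      v3 ∨ v2 = False
  (¬v0 → (v4 ∨ v3)) ∧ ¬v3 = True
    ¬v0 → (v4 ∨ v3) = True
      ¬v0 = False
      v4 ∨ v3 = False
    ¬v3 = True
Both conjuncts True, so the formula holds.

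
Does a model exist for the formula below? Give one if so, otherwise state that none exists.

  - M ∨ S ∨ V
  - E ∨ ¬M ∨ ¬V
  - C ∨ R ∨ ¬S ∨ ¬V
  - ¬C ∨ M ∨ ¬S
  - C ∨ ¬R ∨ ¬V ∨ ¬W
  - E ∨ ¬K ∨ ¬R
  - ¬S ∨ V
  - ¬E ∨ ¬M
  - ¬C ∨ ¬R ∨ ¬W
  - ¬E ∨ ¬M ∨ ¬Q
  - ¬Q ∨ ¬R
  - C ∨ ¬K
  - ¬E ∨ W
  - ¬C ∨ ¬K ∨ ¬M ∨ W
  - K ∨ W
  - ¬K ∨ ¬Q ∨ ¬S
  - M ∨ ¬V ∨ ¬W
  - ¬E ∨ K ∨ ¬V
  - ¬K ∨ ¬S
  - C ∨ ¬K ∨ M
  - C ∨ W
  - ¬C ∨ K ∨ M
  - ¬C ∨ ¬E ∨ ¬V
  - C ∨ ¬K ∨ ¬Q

S=F; Q=T; E=F; V=F; W=T; R=F; C=F; K=F; M=T

Set S = False.
Set Q = True.
  then (¬Q ∨ ¬R) forces R = False.
Try E = True:
  (¬E ∨ ¬M) forces M = False.
  (M ∨ S ∨ V) forces V = True.
  (¬E ∨ W) forces W = True.
  clause (M ∨ ¬V ∨ ¬W) is falsified — backtrack.
So E = False.
Set V = False.
  then (M ∨ S ∨ V) forces M = True.
Set W = True.
Set C = False.
  then (C ∨ ¬K) forces K = False.
All clauses satisfied.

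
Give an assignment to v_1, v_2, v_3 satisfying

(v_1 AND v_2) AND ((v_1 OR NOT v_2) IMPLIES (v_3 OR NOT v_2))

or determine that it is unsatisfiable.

v_1: True, v_2: True, v_3: True

  v_1 AND v_2 = True
  (v_1 OR NOT v_2) IMPLIES (v_3 OR NOT v_2) = True
    v_1 OR NOT v_2 = True
      NOT v_2 = False
    v_3 OR NOT v_2 = True
      NOT v_2 = False
Both conjuncts True, so the formula holds.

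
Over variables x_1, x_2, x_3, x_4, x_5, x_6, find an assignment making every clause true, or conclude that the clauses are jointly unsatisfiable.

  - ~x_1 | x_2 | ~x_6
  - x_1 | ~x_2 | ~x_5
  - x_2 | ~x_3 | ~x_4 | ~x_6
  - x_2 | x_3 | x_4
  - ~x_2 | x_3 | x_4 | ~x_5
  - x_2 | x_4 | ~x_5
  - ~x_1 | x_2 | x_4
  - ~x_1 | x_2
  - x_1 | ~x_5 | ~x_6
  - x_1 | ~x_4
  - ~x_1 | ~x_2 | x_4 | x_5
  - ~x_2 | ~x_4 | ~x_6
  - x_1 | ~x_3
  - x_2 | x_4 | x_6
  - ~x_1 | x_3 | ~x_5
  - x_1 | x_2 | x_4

Set x_1 = True.
  then (~x_1 | x_2) forces x_2 = True.
Set x_3 = True.
Set x_4 = False.
  then (~x_1 | ~x_2 | x_4 | x_5) forces x_5 = True.
Set x_6 = True.
All clauses satisfied.

x_1: True; x_2: True; x_3: True; x_4: False; x_5: True; x_6: True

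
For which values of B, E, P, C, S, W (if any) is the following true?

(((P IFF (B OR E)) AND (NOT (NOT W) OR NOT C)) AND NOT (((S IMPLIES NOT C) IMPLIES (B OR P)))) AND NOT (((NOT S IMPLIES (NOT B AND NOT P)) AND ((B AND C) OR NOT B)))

UNSATISFIABLE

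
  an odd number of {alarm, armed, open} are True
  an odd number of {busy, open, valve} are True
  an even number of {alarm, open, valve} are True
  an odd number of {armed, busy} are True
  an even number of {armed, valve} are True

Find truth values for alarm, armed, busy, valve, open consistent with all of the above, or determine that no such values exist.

No satisfying assignment exists.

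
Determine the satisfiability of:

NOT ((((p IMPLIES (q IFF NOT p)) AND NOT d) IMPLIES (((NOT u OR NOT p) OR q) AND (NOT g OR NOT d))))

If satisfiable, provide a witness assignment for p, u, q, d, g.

p = True, u = True, q = False, d = False, g = False

  NOT ((((p IMPLIES (q IFF NOT p)) AND NOT d) IMPLIES (((NOT u OR NOT p) OR q) AND (NOT g OR NOT d)))) = True
    ((p IMPLIES (q IFF NOT p)) AND NOT d) IMPLIES (((NOT u OR NOT p) OR q) AND (NOT g OR NOT d)) = False
      (p IMPLIES (q IFF NOT p)) AND NOT d = True
        p IMPLIES (q IFF NOT p) = True
          q IFF NOT p = True
            NOT p = False
        NOT d = True
      ((NOT u OR NOT p) OR q) AND (NOT g OR NOT d) = False
        (NOT u OR NOT p) OR q = False
          NOT u OR NOT p = False
            NOT u = False
            NOT p = False
        NOT g OR NOT d = True
          NOT g = True
          NOT d = True
The formula evaluates to True.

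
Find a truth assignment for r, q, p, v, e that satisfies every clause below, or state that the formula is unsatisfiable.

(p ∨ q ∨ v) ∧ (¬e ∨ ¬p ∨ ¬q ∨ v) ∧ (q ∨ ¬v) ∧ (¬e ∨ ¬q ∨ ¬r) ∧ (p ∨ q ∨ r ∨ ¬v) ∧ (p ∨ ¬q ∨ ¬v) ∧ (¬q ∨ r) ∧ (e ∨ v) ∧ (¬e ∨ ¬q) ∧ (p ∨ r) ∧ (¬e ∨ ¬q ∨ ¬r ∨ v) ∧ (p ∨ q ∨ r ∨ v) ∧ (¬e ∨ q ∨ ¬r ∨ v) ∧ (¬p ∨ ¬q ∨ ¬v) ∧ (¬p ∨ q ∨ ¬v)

Set r = False.
  then (¬q ∨ r) forces q = False.
  then (p ∨ r) forces p = True.
  then (¬p ∨ q ∨ ¬v) forces v = False.
  then (e ∨ v) forces e = True.
All clauses satisfied.

r: False, q: False, p: True, v: False, e: True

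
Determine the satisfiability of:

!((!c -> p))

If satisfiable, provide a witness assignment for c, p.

c = False, p = False

  !((!c -> p)) = True
    !c -> p = False
      !c = True
The formula evaluates to True.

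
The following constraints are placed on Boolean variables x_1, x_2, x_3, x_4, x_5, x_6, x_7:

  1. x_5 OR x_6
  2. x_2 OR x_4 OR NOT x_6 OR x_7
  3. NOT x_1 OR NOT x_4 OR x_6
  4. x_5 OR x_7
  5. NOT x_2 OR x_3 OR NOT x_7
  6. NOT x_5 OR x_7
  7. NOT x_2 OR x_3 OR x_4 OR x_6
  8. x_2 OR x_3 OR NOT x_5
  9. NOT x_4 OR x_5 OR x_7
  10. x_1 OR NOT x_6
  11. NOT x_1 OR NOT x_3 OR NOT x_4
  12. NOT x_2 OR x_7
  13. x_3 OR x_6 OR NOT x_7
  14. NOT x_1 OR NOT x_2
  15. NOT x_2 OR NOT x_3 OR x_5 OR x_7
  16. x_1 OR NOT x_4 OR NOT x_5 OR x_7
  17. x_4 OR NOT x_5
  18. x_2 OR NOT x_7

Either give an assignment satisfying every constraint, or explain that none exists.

Set x_1 = False.
  then (x_1 OR NOT x_6) forces x_6 = False.
  then (x_5 OR x_6) forces x_5 = True.
  then (NOT x_5 OR x_7) forces x_7 = True.
  then (x_3 OR x_6 OR NOT x_7) forces x_3 = True.
  then (x_4 OR NOT x_5) forces x_4 = True.
  then (x_2 OR NOT x_7) forces x_2 = True.
All clauses satisfied.

x_1=F, x_2=T, x_3=T, x_4=T, x_5=T, x_6=F, x_7=T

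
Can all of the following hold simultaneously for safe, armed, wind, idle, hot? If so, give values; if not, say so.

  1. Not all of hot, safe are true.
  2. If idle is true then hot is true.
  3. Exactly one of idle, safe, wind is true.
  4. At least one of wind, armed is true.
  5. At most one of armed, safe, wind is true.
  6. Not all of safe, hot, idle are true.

safe = False, armed = True, wind = False, idle = True, hot = True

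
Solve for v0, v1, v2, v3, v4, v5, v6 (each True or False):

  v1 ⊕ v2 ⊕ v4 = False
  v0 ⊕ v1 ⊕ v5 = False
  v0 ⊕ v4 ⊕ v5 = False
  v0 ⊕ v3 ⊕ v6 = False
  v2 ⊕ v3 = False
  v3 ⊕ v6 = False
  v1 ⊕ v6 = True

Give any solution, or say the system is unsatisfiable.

v0 = False, v1 = True, v2 = False, v3 = False, v4 = True, v5 = True, v6 = False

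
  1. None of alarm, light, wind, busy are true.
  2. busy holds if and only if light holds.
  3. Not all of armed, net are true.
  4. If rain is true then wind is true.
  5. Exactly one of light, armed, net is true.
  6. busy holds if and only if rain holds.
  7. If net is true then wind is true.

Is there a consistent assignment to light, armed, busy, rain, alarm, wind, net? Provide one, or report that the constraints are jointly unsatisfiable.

light=F, armed=T, busy=F, rain=F, alarm=F, wind=F, net=F

  (1) {alarm, light, wind, busy}: 0 true — none ✓
  (2) busy=F, light=F — same ✓
  (3) {armed, net}: 1/2 true — not all ✓
  (4) rain=F ⇒ wind: vacuous ✓
  (5) {light, armed, net}: 1 true — exactly one ✓
  (6) busy=F, rain=F — same ✓
  (7) net=F ⇒ wind: vacuous ✓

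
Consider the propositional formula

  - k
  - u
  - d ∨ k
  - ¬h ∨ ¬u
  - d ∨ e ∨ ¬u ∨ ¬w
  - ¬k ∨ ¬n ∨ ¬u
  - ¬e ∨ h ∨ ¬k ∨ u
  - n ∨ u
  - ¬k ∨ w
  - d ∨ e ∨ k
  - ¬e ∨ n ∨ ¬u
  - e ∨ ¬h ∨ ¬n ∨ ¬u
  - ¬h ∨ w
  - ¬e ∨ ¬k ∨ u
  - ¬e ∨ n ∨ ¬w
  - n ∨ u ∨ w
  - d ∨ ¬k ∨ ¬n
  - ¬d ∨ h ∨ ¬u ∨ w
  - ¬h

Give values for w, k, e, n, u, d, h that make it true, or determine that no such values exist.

Unit clause (k) forces k = True.
Unit clause (u) forces u = True.
In (¬h ∨ ¬u) only ¬h is left, so h = False.
In (¬k ∨ ¬n ∨ ¬u) only ¬n is left, so n = False.
In (¬k ∨ w) only w is left, so w = True.
In (¬e ∨ n ∨ ¬u) only ¬e is left, so e = False.
In (d ∨ e ∨ ¬u ∨ ¬w) only d is left, so d = True.
All clauses satisfied.

w: True, k: True, e: False, n: False, u: True, d: True, h: False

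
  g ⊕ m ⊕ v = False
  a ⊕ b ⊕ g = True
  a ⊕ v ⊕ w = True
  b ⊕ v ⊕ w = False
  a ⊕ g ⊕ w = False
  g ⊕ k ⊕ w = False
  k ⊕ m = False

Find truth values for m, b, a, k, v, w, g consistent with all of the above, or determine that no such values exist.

m = True; b = False; a = True; k = True; v = True; w = True; g = False

g ⊕ m ⊕ v = F ⊕ T ⊕ T = False ✓
a ⊕ b ⊕ g = T ⊕ F ⊕ F = True ✓
a ⊕ v ⊕ w = T ⊕ T ⊕ T = True ✓
b ⊕ v ⊕ w = F ⊕ T ⊕ T = False ✓
a ⊕ g ⊕ w = T ⊕ F ⊕ T = False ✓
g ⊕ k ⊕ w = F ⊕ T ⊕ T = False ✓
k ⊕ m = T ⊕ T = False ✓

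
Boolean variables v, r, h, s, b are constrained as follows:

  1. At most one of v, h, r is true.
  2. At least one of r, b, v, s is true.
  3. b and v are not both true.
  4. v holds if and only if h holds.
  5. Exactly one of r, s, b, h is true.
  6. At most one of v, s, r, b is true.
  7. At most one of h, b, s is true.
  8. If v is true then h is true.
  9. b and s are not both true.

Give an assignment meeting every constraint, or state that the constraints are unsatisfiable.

v = False, r = True, h = False, s = False, b = False

  (1) {v, h, r}: 1 true — at most one ✓
  (2) {r, b, v, s}: 1 true — at least one ✓
  (3) b=F, v=F — not both ✓
  (4) v=F, h=F — same ✓
  (5) {r, s, b, h}: 1 true — exactly one ✓
  (6) {v, s, r, b}: 1 true — at most one ✓
  (7) {h, b, s}: 0 true — at most one ✓
  (8) v=F ⇒ h: vacuous ✓
  (9) b=F, s=F — not both ✓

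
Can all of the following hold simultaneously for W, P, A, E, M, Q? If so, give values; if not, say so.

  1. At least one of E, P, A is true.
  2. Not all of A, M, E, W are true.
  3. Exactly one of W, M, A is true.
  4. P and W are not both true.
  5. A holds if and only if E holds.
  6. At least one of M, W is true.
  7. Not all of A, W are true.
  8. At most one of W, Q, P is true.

W = False, P = True, A = False, E = False, M = True, Q = False

  (1) {E, P, A}: 1 true — at least one ✓
  (2) {A, M, E, W}: 1/4 true — not all ✓
  (3) {W, M, A}: 1 true — exactly one ✓
  (4) P=T, W=F — not both ✓
  (5) A=F, E=F — same ✓
  (6) {M, W}: 1 true — at least one ✓
  (7) {A, W}: 0/2 true — not all ✓
  (8) {W, Q, P}: 1 true — at most one ✓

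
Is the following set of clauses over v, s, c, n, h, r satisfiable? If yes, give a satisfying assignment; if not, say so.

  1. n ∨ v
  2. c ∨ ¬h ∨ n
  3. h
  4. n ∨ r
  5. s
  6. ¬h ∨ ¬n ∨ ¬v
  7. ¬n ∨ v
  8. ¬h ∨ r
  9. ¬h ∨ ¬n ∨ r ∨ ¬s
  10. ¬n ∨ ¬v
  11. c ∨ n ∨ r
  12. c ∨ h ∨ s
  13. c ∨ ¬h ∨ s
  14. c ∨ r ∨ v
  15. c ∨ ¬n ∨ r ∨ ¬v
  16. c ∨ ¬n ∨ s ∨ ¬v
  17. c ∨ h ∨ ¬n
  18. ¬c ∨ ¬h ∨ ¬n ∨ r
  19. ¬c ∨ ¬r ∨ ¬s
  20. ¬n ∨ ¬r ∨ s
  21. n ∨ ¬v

No satisfying assignment exists.

Case v = True:
  (h) forces h = True.
  (s) forces s = True.
  (¬h ∨ ¬n ∨ ¬v) forces n = False.
  Clause (n ∨ ¬v) is falsified — contradiction.
Case v = False:
  (n ∨ v) forces n = True.
  Clause (¬n ∨ v) is falsified — contradiction.
Both cases fail, so the formula is unsatisfiable.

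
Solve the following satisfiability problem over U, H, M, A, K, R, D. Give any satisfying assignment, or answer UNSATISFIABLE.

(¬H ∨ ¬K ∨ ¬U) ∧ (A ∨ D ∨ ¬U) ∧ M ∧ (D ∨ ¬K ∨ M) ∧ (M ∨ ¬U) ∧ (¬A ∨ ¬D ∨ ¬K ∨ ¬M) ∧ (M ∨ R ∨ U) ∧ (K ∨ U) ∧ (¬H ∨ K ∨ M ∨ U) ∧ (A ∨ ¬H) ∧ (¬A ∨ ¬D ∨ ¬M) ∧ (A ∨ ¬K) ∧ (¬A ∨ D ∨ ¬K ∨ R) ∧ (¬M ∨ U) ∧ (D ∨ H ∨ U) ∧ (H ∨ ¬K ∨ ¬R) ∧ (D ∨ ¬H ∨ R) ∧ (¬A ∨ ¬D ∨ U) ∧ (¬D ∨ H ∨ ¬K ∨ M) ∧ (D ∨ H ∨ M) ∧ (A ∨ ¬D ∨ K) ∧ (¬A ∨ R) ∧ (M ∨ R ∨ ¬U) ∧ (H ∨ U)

U: True, H: True, M: True, A: True, K: False, R: True, D: False

Unit clause (M) forces M = True.
In (¬M ∨ U) only U is left, so U = True.
Set H = True.
  then (¬H ∨ ¬K ∨ ¬U) forces K = False.
  then (A ∨ ¬H) forces A = True.
  then (¬A ∨ ¬D ∨ ¬M) forces D = False.
  then (D ∨ ¬H ∨ R) forces R = True.
All clauses satisfied.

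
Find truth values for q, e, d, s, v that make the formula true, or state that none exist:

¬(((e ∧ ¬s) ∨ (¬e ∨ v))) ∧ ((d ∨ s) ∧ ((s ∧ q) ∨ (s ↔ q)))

q = True, e = True, d = False, s = True, v = False

  ¬(((e ∧ ¬s) ∨ (¬e ∨ v))) = True
    (e ∧ ¬s) ∨ (¬e ∨ v) = False
      e ∧ ¬s = False
        ¬s = False
      ¬e ∨ v = False
        ¬e = False
  (d ∨ s) ∧ ((s ∧ q) ∨ (s ↔ q)) = True
    d ∨ s = True
    (s ∧ q) ∨ (s ↔ q) = True
      s ∧ q = True
      s ↔ q = True
Both conjuncts True, so the formula holds.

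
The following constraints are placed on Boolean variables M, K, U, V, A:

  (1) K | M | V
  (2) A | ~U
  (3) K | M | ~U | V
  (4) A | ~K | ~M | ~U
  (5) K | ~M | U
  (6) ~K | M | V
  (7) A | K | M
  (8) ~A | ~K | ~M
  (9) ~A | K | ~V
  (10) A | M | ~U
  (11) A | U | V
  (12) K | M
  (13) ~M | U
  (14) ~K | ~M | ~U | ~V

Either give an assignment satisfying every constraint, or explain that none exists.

M = False; K = True; U = False; V = True; A = True

Set M = False.
  then (K | M) forces K = True.
  then (~K | M | V) forces V = True.
Set U = False.
Set A = True.
All clauses satisfied.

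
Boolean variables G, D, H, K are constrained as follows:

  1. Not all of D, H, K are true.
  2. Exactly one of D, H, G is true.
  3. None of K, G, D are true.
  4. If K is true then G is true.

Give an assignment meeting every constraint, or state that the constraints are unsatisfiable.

G = False; D = False; H = True; K = False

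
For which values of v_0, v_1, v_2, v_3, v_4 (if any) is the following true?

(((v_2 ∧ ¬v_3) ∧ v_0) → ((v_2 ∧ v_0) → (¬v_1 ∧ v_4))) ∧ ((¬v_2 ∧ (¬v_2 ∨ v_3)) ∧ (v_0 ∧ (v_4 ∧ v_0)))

v_0=T; v_1=T; v_2=F; v_3=T; v_4=T

  ((v_2 ∧ ¬v_3) ∧ v_0) → ((v_2 ∧ v_0) → (¬v_1 ∧ v_4)) = True
    (v_2 ∧ ¬v_3) ∧ v_0 = False
      v_2 ∧ ¬v_3 = False
        ¬v_3 = False
    (v_2 ∧ v_0) → (¬v_1 ∧ v_4) = True
      v_2 ∧ v_0 = False
      ¬v_1 ∧ v_4 = False
        ¬v_1 = False
  (¬v_2 ∧ (¬v_2 ∨ v_3)) ∧ (v_0 ∧ (v_4 ∧ v_0)) = True
    ¬v_2 ∧ (¬v_2 ∨ v_3) = True
      ¬v_2 = True
      ¬v_2 ∨ v_3 = True
        ¬v_2 = True
    v_0 ∧ (v_4 ∧ v_0) = True
      v_4 ∧ v_0 = True
Both conjuncts True, so the formula holds.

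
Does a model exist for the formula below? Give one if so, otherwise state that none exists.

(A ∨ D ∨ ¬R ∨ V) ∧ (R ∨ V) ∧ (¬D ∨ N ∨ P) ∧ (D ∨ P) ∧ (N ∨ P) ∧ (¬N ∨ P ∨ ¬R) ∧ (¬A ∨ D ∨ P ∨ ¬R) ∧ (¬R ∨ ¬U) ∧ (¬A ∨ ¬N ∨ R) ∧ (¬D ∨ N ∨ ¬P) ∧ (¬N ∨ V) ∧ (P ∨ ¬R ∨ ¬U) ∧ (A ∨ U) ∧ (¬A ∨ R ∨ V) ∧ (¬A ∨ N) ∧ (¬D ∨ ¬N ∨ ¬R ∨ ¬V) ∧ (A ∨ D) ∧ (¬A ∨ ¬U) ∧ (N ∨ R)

P = False; D = True; A = False; V = True; R = False; U = True; N = True

Set P = False.
  then (D ∨ P) forces D = True.
  then (N ∨ P) forces N = True.
  then (¬N ∨ P ∨ ¬R) forces R = False.
  then (¬A ∨ ¬N ∨ R) forces A = False.
  then (¬N ∨ V) forces V = True.
  then (A ∨ U) forces U = True.
All clauses satisfied.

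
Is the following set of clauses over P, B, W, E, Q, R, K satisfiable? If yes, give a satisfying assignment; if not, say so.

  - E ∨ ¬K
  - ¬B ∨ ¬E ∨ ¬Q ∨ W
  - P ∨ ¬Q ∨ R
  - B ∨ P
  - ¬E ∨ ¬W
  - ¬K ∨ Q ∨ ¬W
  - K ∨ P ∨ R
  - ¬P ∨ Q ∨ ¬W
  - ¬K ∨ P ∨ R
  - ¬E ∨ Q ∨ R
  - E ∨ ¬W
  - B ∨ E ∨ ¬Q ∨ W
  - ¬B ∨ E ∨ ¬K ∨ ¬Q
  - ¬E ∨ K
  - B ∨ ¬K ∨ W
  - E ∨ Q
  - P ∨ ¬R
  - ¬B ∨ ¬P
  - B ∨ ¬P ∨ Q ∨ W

Case E = True:
  (¬E ∨ ¬W) forces W = False.
  (¬E ∨ K) forces K = True.
  (B ∨ ¬K ∨ W) forces B = True.
  (¬B ∨ ¬E ∨ ¬Q ∨ W) forces Q = False.
  (¬E ∨ Q ∨ R) forces R = True.
  (P ∨ ¬R) forces P = True.
  Clause (¬B ∨ ¬P) is falsified — contradiction.
Case E = False:
  (E ∨ ¬K) forces K = False.
  (E ∨ ¬W) forces W = False.
  (E ∨ Q) forces Q = True.
  (B ∨ E ∨ ¬Q ∨ W) forces B = True.
  (¬B ∨ ¬P) forces P = False.
  (P ∨ ¬Q ∨ R) forces R = True.
  Clause (P ∨ ¬R) is falsified — contradiction.
Both cases fail, so the formula is unsatisfiable.

The formula is unsatisfiable.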